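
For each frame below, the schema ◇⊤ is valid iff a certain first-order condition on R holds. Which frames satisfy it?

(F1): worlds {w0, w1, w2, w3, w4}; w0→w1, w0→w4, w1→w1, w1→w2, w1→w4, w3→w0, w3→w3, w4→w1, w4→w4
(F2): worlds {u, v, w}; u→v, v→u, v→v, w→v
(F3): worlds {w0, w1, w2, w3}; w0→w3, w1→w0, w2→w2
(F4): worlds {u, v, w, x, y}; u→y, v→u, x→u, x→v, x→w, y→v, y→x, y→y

Frame correspondent (Sahlqvist): ∀x ∃y Rxy — i.e. seriality.
(F1): fails — world w2 has no successor.
(F2): condition met.
(F3): fails — world w3 has no successor.
(F4): fails — world w has no successor.
Valid on: (F2).

(F2)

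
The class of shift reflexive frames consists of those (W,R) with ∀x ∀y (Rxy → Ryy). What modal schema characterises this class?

□(□ψ → ψ)

A defining formula is □(□ψ → ψ) (the T□ axiom).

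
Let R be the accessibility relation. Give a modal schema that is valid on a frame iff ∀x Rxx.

□s → s

A defining formula is □s → s (the T axiom).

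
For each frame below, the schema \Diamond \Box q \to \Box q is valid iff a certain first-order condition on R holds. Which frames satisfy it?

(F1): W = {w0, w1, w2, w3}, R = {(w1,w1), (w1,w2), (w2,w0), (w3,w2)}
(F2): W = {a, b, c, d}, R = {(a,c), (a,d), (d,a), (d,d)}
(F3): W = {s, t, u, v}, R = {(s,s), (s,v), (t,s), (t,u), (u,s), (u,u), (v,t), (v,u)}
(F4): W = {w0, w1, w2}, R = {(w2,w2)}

(F4)

The schema corresponds to a generalized confluence (Geach) condition: \forall x \forall y \forall z ((xRy \wedge xRz) \to \exists w (yRw \wedge z = w)).
(F1): fails — w1Rw2, w1Rw1 but no w with w2Rw and w1=w.
(F2): fails — aRc, aRc but no w with cRw and c=w.
(F3): fails — sRv, sRs but no w with vRw and s=w.
(F4): holds.
Valid on: (F4).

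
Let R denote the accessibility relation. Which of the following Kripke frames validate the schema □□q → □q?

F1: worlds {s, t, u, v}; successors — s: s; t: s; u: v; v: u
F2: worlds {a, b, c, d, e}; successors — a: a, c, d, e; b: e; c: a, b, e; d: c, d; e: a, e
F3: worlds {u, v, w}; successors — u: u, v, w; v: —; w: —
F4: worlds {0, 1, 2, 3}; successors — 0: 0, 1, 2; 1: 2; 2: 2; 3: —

Frame correspondent (Sahlqvist): ∀x ∀y (Rxy → ∃z (Rxz ∧ Rzy)) — i.e. density.
F1: fails — Rvu but no z with Rvz and Rzu.
F2: fails — Rcb but no z with Rcz and Rzb.
F3: holds.
F4: holds.
Valid on: F3, F4.

F3, F4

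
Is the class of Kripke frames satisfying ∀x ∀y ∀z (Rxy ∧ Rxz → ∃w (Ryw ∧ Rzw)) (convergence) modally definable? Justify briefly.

This is a Sahlqvist condition; the .2 axiom ◇□p → □◇p defines it.
Suppose ◇□p→□◇p is valid. Take Rxy, Rxz and set V(p)={w : Ryw}. Then □p at y so ◇□p at x, so □◇p at x, so ◇p at z, giving w with Rzw and Ryw.

Definable; ◇□p → □◇p defines it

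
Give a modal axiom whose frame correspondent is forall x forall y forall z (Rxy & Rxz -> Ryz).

The condition is the Euclidean property. The 5 schema ◇p → □◇p defines it.
Suppose ◇p→□◇p is valid. Take Rxy, Rxz and set V(p)={y}. Then ◇p at x, so □◇p at x, so ◇p at z, so some w with Rzw has p; w=y, i.e. Rzy. By symmetry of the argument, Ryz.

◇p → □◇p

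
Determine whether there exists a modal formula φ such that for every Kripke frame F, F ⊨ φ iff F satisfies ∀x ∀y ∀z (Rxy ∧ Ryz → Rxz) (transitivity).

The condition is transitivity. A defining modal formula is □q → □□q.

Yes, by □q → □□q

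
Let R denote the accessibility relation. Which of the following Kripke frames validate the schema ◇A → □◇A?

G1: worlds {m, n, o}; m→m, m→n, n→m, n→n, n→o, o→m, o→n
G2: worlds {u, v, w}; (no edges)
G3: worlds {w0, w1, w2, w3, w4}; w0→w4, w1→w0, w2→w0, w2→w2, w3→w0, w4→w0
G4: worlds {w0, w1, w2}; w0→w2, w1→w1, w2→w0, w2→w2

G2

The schema corresponds to the Euclidean property: ∀x ∀y ∀z (Rxy ∧ Rxz → Ryz).
G1: fails — Rno and Rno but not Roo.
G2: satisfies the condition.
G3: fails — Rw0w4 and Rw0w4 but not Rw4w4.
G4: fails — Rw2w0 and Rw2w0 but not Rw0w0.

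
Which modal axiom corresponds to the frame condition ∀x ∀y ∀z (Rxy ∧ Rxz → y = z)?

The condition is partial functionality. The CD schema ◇ψ → □ψ defines it.
Suppose ◇ψ→□ψ is valid. Take Rxy, Rxz and set V(ψ)={y}. Then ◇ψ at x, so □ψ at x, so ψ at z, i.e. z=y.

◇ψ → □ψ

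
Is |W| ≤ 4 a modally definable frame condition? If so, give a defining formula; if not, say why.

No

Any modally definable frame class is closed under disjoint unions.
Any modal formula valid on each of 5 disjoint one-world frames is valid on their disjoint union (validity is preserved under disjoint unions). Each one-world frame has |W|=1≤4, but the union has |W|=5.
Hence having at most 4 worlds is not modally definable.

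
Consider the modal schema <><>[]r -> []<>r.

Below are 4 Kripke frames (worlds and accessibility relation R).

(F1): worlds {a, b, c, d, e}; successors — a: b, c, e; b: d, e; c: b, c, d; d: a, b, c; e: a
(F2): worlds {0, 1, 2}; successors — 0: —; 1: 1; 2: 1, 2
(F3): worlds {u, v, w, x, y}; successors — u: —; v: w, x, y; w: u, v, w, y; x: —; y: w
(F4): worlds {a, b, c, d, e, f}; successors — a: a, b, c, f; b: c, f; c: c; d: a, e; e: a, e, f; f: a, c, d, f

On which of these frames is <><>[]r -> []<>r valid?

The schema corresponds to a generalized confluence (Geach) condition: forall x forall y forall z ((x R^2 y & xRz) -> exists w (yRw & zRw)).
(F1): fails — aR²a, aRe but no w with aRw and eRw.
(F2): condition met.
(F3): fails — vR²u, vRw but no t with uRt and wRt.
(F4): fails — aR²d, aRb but no w with dRw and bRw.
Valid on: (F2).

(F2)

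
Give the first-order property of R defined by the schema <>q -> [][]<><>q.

This is a Sahlqvist (Geach-type) schema ◇^1□^0q → □^2◇^2q.
First-order correspondent: forall x forall y forall z ((xRy & x R^2 z) -> exists w (y = w & z R^2 w)).

forall x forall y forall z ((xRy & x R^2 z) -> exists w (y = w & z R^2 w))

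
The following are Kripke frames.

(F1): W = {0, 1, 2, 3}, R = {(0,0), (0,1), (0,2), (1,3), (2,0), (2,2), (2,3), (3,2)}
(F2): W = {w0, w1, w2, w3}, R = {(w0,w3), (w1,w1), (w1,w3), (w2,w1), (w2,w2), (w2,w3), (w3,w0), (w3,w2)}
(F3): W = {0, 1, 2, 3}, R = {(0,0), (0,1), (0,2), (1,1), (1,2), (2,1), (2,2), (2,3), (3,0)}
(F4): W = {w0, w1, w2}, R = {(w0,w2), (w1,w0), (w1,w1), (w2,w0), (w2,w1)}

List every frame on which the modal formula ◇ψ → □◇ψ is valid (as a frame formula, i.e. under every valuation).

This is the axiom for the Euclidean property; its first-order frame correspondent is ∀x ∀y ∀z (Rxy ∧ Rxz → Ryz).
(F1): fails — R02 and R01 but not R21.
(F2): fails — Rw0w3 and Rw0w3 but not Rw3w3.
(F3): fails — R02 and R00 but not R20.
(F4): fails — Rw0w2 and Rw0w2 but not Rw2w2.
Valid on no frame.

none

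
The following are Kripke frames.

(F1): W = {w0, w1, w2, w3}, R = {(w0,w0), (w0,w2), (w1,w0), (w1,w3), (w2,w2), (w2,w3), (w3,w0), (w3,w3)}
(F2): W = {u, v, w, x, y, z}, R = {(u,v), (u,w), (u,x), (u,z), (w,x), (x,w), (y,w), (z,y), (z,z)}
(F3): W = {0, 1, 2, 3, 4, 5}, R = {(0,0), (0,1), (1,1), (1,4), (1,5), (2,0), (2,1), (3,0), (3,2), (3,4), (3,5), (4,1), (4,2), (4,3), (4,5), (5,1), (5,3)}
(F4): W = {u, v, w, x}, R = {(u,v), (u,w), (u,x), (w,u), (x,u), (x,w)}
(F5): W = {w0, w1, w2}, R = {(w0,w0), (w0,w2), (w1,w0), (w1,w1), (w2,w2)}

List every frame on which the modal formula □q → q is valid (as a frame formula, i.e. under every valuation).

This is the axiom for reflexivity; its first-order frame correspondent is ∀x Rxx.
(F1): fails — world w1 does not see itself.
(F2): fails — world u does not see itself.
(F3): fails — world 2 does not see itself.
(F4): fails — world u does not see itself.
(F5): satisfies the condition.

(F5)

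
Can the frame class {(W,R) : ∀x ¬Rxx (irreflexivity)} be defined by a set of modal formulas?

No

Any modally definable frame class is closed under surjective bounded morphisms.
The 5-cycle (worlds 0,1,2,3,4 with 0→1→2→3→4→0) is irreflexive, and the map sending every world to a single reflexive point • is a surjective bounded morphism (forth: every edge maps to (•,•); back: every world has a successor). So any modal formula valid on the 5-cycle is also valid on the reflexive point, which is not irreflexive.
So the class is not modally definable.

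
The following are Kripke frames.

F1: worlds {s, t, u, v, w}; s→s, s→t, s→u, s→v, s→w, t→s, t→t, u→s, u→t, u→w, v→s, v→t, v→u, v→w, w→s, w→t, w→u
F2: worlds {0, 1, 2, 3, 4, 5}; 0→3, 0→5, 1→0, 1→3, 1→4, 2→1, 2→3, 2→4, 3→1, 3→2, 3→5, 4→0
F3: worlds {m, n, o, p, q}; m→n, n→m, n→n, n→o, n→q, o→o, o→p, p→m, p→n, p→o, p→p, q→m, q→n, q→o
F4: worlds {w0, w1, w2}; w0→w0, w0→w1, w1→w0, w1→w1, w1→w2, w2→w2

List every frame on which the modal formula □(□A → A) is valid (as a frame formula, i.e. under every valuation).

F4

This is the axiom for shift-reflexivity; its first-order frame correspondent is ∀x ∀y (Rxy → Ryy).
F1: fails — Ruw but not Rww.
F2: fails — R10 but not R00.
F3: fails — Rpm but not Rmm.
F4: holds.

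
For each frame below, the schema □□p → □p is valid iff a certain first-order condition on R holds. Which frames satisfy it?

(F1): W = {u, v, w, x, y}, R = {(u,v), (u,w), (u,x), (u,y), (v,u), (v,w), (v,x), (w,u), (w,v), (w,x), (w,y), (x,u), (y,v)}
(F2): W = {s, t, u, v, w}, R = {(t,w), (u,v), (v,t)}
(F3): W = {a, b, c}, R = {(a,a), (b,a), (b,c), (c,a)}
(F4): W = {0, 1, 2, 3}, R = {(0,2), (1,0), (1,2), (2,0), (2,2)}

(F4)

The schema corresponds to density: ∀x ∀y (Rxy → ∃z (Rxz ∧ Rzy)).
(F1): fails — Rxu but no z with Rxz and Rzu.
(F2): fails — Ruv but no z with Ruz and Rzv.
(F3): fails — Rbc but no z with Rbz and Rzc.
(F4): ✓.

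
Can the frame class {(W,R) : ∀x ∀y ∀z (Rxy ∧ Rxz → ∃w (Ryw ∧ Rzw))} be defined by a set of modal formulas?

Yes, by ◇□r → □◇r

The condition is convergence. A defining modal formula is ◇□r → □◇r.
Suppose ◇□r→□◇r is valid. Take Rxy, Rxz and set V(r)={w : Ryw}. Then □r at y so ◇□r at x, so □◇r at x, so ◇r at z, giving w with Rzw and Ryw.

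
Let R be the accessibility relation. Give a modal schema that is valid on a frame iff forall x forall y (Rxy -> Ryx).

This is symmetry; the standard corresponding axiom is B: r → □◇r.
Suppose r→□◇r is valid. Take Rxy and set V(r)={x}. Then r at x, so □◇r at x, so ◇r at y, so some z with Ryz has r; z=x, i.e. Ryx.

r → □◇r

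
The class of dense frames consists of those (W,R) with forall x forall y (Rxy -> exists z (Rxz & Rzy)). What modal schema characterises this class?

The condition is density. The C4 schema □□s → □s defines it.
Suppose □□s→□s is valid. Take Rxy and set V(s)={w : xR²w}. Then □□s at x, so □s at x, so s at y, i.e. ∃z(Rxz∧Rzy).

□□s → □s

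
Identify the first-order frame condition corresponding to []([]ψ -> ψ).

shift-reflexivity

Suppose □(□ψ→ψ) is valid. Take Rxy and set V(ψ)={w : Ryw}. Then at y, □ψ holds; since □(□ψ→ψ) at x, □ψ→ψ at y, so ψ at y, i.e. Ryy.
Conversely, any frame satisfying forall x forall y (Rxy -> Ryy) validates the schema.
Frame condition: forall x forall y (Rxy -> Ryy).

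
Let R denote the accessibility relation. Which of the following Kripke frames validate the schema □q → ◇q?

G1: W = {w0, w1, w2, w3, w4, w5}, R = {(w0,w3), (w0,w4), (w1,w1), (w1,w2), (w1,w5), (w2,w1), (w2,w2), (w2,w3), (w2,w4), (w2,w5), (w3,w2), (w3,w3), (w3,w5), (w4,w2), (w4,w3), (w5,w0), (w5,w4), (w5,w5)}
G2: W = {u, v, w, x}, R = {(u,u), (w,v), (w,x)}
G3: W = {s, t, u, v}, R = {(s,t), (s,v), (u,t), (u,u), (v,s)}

This is the axiom for seriality; its first-order frame correspondent is ∀x ∃y Rxy.
G1: ✓.
G2: fails — world v has no successor.
G3: fails — world t has no successor.
Valid on: G1.

G1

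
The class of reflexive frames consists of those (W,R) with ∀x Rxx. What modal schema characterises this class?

□q → q

This is reflexivity; the standard corresponding axiom is T: □q → q.
Suppose □q→q is valid. At any x set V(q)={w : Rxw}. Then □q holds at x, so q holds at x, i.e. Rxx.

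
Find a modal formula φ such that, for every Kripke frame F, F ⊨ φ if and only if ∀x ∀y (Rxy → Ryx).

ψ → □◇ψ

The condition is symmetry. The B schema ψ → □◇ψ defines it.
Suppose ψ→□◇ψ is valid. Take Rxy and set V(ψ)={x}. Then ψ at x, so □◇ψ at x, so ◇ψ at y, so some z with Ryz has ψ; z=x, i.e. Ryx.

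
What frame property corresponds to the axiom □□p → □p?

Density

This is the C4 axiom.
It corresponds to density: ∀x ∀y (Rxy → ∃z (Rxz ∧ Rzy)).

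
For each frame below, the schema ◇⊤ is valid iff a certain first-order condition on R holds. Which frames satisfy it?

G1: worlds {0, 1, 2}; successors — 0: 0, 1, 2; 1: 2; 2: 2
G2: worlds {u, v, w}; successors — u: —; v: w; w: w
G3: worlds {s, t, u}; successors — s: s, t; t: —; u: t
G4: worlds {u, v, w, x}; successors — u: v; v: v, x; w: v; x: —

The schema corresponds to seriality: ∀x ∃y Rxy.
G1: holds.
G2: fails — world u has no successor.
G3: fails — world t has no successor.
G4: fails — world x has no successor.

G1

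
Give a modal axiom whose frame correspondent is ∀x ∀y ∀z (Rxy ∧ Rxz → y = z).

A defining formula is ◇s → □s (the CD axiom).
Suppose ◇s→□s is valid. Take Rxy, Rxz and set V(s)={y}. Then ◇s at x, so □s at x, so s at z, i.e. z=y.

◇s → □s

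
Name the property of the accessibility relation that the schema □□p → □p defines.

density: ∀x ∀y (Rxy → ∃z (Rxz ∧ Rzy))

This schema is the C4 axiom.
It corresponds to density: ∀x ∀y (Rxy → ∃z (Rxz ∧ Rzy)).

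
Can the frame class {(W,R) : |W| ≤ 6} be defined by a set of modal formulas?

Not modally definable

Any modally definable frame class is closed under disjoint unions.
Any modal formula valid on each of 7 disjoint one-world frames is valid on their disjoint union (validity is preserved under disjoint unions). Each one-world frame has |W|=1≤6, but the union has |W|=7.
So no modal formula (or set of formulas) defines exactly the |W|≤6 frames.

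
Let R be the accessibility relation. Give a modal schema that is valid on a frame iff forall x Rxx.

□q → q

The condition is reflexivity. The T schema □q → q defines it.
Suppose □q→q is valid. At any x set V(q)={w : Rxw}. Then □q holds at x, so q holds at x, i.e. Rxx.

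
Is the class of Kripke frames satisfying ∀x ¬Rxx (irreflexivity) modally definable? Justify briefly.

Not modally definable

Modal frame validity is preserved under surjective bounded morphisms.
The 5-cycle (worlds 0,1,2,3,4 with 0→1→2→3→4→0) is irreflexive, and the map sending every world to a single reflexive point • is a surjective bounded morphism (forth: every edge maps to (•,•); back: every world has a successor). So any modal formula valid on the 5-cycle is also valid on the reflexive point, which is not irreflexive.
So the class is not modally definable.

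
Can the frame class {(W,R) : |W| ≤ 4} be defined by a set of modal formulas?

No

If a class were modally definable it would be closed under disjoint unions (Goldblatt–Thomason).
Any modal formula valid on each of 5 disjoint one-world frames is valid on their disjoint union (validity is preserved under disjoint unions). Each one-world frame has |W|=1≤4, but the union has |W|=5.
So the class is not modally definable.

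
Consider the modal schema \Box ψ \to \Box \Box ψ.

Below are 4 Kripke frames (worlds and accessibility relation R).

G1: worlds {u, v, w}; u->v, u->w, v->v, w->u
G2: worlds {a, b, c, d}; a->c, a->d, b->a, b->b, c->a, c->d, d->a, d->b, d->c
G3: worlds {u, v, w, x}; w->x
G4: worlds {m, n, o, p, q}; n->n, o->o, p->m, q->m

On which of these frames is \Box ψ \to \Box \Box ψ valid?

G3, G4

The schema corresponds to transitivity: \forall x \forall y \forall z (Rxy \wedge Ryz \to Rxz).
G1: fails — Rwu and Ruv but not Rwv.
G2: fails — Rcd and Rdc but not Rcc.
G3: ✓.
G4: ✓.
Valid on: G3, G4.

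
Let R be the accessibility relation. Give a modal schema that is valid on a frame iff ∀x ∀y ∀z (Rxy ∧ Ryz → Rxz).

□r → □□r

This is transitivity; the standard corresponding axiom is 4: □r → □□r.
Suppose □r→□□r is valid. Take Rxy, Ryz and set V(r)={w : Rxw}. Then □r at x, so □□r at x, so □r at y, so r at z, i.e. Rxz.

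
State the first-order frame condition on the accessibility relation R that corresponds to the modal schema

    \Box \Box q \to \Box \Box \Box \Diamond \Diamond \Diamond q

This is a Sahlqvist (Geach-type) schema ◇^0□^2q → □^3◇^3q.
Minimal-valuation argument: fix x; take any y with xR^0y and any z with xR^3z. Set V(q) to the set of worlds R-reachable from y in exactly 2 steps. Then □^2q holds at y, so the antecedent holds at x; validity forces ◇^3q at z, giving a w with zR^3w and yR^2w.
First-order correspondent: \forall x \forall z (x R^3 z \to \exists w (x R^2 w \wedge z R^3 w)).

\forall x \forall z (x R^3 z \to \exists w (x R^2 w \wedge z R^3 w))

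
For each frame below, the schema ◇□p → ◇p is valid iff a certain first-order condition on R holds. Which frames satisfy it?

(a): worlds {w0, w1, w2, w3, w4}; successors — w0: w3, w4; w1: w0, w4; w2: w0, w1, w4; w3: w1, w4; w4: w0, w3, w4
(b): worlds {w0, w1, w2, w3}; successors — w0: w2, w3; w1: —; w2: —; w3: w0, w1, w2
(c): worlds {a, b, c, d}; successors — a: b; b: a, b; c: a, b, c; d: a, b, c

(a), (c)

This is the axiom for a generalized confluence (Geach) condition; its first-order frame correspondent is ∀x ∀y (xRy → ∃w (yRw ∧ xRw)).
(a): ✓.
(b): fails — w0Rw2 but no w with w2Rw and w0Rw.
(c): ✓.
Valid on: (a), (c).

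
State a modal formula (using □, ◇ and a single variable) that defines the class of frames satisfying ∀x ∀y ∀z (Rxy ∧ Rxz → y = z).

◇ψ → □ψ

The condition is partial functionality. The CD schema ◇ψ → □ψ defines it.
Suppose ◇ψ→□ψ is valid. Take Rxy, Rxz and set V(ψ)={y}. Then ◇ψ at x, so □ψ at x, so ψ at z, i.e. z=y.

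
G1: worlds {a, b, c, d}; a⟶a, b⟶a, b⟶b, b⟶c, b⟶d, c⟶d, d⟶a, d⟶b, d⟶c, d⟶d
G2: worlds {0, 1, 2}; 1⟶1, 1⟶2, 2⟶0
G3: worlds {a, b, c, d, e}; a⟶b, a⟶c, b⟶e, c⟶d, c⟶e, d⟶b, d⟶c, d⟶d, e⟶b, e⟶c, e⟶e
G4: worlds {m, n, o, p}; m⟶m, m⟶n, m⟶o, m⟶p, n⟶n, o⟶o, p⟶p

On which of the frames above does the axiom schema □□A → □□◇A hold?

This is the axiom for a generalized confluence (Geach) condition; its first-order frame correspondent is ∀x ∀z (xR²z → ∃w (xR²w ∧ zRw)).
G1: satisfies the condition.
G2: fails — 1R²0 but no w with 1R²w and 0Rw.
G3: satisfies the condition.
G4: satisfies the condition.

G1, G3, G4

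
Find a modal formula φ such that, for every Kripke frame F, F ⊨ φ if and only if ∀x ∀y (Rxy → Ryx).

p → □◇p

A defining formula is p → □◇p (the B axiom).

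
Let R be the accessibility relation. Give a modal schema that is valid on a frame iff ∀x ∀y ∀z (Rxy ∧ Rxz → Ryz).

This is the Euclidean property; the standard corresponding axiom is 5: ◇s → □◇s.

◇s → □◇s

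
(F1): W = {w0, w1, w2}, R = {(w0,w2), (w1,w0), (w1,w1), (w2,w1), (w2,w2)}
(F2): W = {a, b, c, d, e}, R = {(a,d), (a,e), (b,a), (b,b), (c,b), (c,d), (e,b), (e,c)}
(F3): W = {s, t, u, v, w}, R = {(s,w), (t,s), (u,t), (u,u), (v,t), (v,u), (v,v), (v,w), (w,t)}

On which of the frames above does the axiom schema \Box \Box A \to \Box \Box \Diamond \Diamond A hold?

(F1)

The schema corresponds to a generalized confluence (Geach) condition: \forall x \forall z (x R^2 z \to \exists w (x R^2 w \wedge z R^2 w)).
(F1): satisfies the condition.
(F2): fails — bR²d but no w with bR²w and dR²w.
(F3): fails — sR²t but no w* with sR²w* and tR²w*.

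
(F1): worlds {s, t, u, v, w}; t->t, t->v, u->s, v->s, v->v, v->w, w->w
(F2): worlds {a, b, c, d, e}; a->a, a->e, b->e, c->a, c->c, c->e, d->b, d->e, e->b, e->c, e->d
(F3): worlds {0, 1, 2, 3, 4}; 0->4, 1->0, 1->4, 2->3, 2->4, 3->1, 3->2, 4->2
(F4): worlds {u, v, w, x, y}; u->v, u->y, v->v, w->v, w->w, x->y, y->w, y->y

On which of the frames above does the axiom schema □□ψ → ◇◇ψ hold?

This is the axiom for a generalized confluence (Geach) condition; its first-order frame correspondent is ∀x ∃w (xR²w ∧ xR²w).
(F1): fails — at s but no w* with sR²w* and sR²w*.
(F2): condition met.
(F3): condition met.
(F4): condition met.

(F2), (F3), (F4)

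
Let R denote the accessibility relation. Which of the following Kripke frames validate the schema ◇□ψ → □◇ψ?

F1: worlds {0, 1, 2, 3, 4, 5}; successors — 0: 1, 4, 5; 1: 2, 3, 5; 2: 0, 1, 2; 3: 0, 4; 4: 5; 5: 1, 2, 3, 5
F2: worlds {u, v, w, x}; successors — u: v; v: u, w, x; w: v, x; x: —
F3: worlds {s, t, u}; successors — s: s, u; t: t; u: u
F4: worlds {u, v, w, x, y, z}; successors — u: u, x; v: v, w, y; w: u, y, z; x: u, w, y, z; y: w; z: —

The schema corresponds to convergence: ∀x ∀y ∀z (Rxy ∧ Rxz → ∃w (Ryw ∧ Rzw)).
F1: fails — R13 and R15 but 3 and 5 have no common successor.
F2: fails — Rvw and Rvx but w and x have no common successor.
F3: ✓.
F4: fails — Rvw and Rvy but w and y have no common successor.

F3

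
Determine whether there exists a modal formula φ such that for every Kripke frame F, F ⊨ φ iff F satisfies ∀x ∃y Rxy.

Definable; □q → ◇q defines it

Yes: it is seriality, defined by the D schema □q → ◇q.
Suppose □q→◇q is valid. At any x set V(q)=W. Then □q at x, so ◇q at x, so x has a successor.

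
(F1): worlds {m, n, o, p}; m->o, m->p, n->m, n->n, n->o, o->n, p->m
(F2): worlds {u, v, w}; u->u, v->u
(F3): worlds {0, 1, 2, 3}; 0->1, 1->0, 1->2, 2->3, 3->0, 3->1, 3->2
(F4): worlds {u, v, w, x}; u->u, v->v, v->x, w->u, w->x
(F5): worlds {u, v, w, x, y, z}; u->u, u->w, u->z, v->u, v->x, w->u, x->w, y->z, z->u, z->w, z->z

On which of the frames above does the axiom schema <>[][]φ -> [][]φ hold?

This is the axiom for a generalized confluence (Geach) condition; its first-order frame correspondent is forall x forall y forall z ((xRy & x R^2 z) -> exists w (y R^2 w & z = w)).
(F1): fails — mRp, mR²m but no w with pR²w and m=w.
(F2): ✓.
(F3): fails — 0R1, 0R²0 but no w with 1R²w and 0=w.
(F4): fails — vRx, vR²v but no t with xR²t and v=t.
(F5): fails — vRx, vR²w but no t with xR²t and w=t.

(F2)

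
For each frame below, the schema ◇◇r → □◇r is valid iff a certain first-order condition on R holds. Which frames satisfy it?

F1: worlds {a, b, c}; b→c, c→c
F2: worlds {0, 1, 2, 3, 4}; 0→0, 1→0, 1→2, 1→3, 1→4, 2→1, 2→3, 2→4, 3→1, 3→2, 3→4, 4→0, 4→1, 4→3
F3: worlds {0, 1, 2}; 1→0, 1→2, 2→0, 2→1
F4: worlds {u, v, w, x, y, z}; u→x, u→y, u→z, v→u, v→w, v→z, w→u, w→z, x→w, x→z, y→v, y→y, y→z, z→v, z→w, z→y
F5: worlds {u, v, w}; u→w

The schema corresponds to a generalized confluence (Geach) condition: ∀x ∀y ∀z ((xR²y ∧ xRz) → ∃w (y = w ∧ zRw)).
F1: ✓.
F2: fails — 1R²0, 1R2 but no w with 0=w and 2Rw.
F3: fails — 1R²0, 1R0 but no w with 0=w and 0Rw.
F4: fails — uR²v, uRx but no t with v=t and xRt.
F5: ✓.
Valid on: F1, F5.

F1, F5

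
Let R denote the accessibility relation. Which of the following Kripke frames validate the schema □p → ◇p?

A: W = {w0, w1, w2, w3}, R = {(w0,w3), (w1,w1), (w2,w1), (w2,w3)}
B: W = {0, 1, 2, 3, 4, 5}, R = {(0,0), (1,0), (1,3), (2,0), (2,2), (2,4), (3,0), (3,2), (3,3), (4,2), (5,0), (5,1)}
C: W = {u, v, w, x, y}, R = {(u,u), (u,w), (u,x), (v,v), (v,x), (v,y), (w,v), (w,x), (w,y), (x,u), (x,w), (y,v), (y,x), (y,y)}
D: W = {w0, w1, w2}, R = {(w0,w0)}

Frame correspondent (Sahlqvist): ∀x ∃y Rxy — i.e. seriality.
A: fails — world w3 has no successor.
B: ✓.
C: ✓.
D: fails — world w1 has no successor.

B, C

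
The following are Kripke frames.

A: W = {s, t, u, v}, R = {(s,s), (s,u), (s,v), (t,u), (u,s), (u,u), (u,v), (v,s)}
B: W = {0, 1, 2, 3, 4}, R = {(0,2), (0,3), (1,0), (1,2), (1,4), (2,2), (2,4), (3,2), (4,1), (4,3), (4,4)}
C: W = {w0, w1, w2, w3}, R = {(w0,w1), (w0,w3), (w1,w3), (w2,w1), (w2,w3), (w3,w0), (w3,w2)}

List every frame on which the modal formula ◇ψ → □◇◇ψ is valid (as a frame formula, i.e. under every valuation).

A

This is the axiom for a generalized confluence (Geach) condition; its first-order frame correspondent is ∀x ∀y ∀z ((xRy ∧ xRz) → ∃w (y = w ∧ zR²w)).
A: ✓.
B: fails — 0R3, 0R3 but no w with 3=w and 3R²w.
C: fails — w0Rw1, w0Rw1 but no w with w1=w and w1R²w.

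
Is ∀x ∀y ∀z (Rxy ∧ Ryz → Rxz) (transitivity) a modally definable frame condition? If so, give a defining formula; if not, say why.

Yes, by □r → □□r

The condition is transitivity. A defining modal formula is □r → □□r.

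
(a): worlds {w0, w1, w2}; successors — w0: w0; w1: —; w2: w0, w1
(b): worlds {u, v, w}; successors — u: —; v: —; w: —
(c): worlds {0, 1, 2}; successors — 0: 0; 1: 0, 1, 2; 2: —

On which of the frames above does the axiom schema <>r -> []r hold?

This is the axiom for partial functionality; its first-order frame correspondent is forall x forall y forall z (Rxy & Rxz -> y = z).
(a): fails — w2 sees both w0 and w1.
(b): condition met.
(c): fails — 1 sees both 0 and 1.

(b)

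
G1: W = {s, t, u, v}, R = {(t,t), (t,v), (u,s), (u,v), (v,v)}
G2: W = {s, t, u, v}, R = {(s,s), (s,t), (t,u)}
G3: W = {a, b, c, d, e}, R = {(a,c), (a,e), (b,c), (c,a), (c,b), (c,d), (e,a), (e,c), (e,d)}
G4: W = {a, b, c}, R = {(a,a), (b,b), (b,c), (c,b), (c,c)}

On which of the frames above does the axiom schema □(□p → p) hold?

The schema corresponds to shift-reflexivity: ∀x ∀y (Rxy → Ryy).
G1: fails — Rus but not Rss.
G2: fails — Rtu but not Ruu.
G3: fails — Rbc but not Rcc.
G4: condition met.
Valid on: G4.

G4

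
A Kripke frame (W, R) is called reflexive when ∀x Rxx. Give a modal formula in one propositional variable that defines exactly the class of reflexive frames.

This is reflexivity; the standard corresponding axiom is T: □ψ → ψ.
Suppose □ψ→ψ is valid. At any x set V(ψ)={w : Rxw}. Then □ψ holds at x, so ψ holds at x, i.e. Rxx.

□ψ → ψ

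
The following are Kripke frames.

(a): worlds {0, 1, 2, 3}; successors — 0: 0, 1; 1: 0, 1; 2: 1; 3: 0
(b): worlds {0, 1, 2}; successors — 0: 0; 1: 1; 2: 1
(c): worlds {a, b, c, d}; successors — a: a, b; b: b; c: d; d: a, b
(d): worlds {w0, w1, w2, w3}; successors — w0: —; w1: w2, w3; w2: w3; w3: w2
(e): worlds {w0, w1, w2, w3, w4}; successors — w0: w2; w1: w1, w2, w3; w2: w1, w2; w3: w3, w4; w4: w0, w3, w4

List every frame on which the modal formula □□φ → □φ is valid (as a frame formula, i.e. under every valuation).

This is the axiom for density; its first-order frame correspondent is ∀x ∀y (Rxy → ∃z (Rxz ∧ Rzy)).
(a): ✓.
(b): ✓.
(c): fails — Rcd but no z with Rcz and Rzd.
(d): fails — Rw3w2 but no z with Rw3z and Rzw2.
(e): ✓.

(a), (b), (e)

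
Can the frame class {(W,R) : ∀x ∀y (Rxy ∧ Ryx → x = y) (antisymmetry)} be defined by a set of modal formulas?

Modal frame validity is preserved under surjective bounded morphisms.
The 4-cycle (worlds s,t,u,v with s→t→u→v→s) is antisymmetric. Sending even-indexed worlds to s and odd-indexed worlds to t is a surjective bounded morphism onto the two-world frame with s↔t, which is not antisymmetric.
So no modal formula (or set of formulas) defines exactly the antisymmetric frames.

No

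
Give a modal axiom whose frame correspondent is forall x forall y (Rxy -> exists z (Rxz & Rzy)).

This is density; the standard corresponding axiom is C4: □□r → □r.

□□r → □r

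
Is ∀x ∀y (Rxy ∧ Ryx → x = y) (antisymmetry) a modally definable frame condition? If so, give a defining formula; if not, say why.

Modal frame validity is preserved under surjective bounded morphisms.
The 6-cycle (worlds w0,w1,w2,w3,w4,w5 with w0→w1→w2→w3→w4→w5→w0) is antisymmetric. Sending even-indexed worlds to a and odd-indexed worlds to b is a surjective bounded morphism onto the two-world frame with a↔b, which is not antisymmetric.
So the class is not modally definable.

No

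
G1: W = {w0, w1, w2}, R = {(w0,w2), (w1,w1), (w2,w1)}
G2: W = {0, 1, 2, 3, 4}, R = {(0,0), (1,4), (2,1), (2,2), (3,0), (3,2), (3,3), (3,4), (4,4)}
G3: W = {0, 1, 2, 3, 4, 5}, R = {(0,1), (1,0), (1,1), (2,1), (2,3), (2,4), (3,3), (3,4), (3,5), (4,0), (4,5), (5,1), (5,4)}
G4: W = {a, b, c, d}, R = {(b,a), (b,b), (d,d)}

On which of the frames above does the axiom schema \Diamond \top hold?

G1, G2, G3

The schema corresponds to seriality: \forall x \exists y Rxy.
G1: condition met.
G2: condition met.
G3: condition met.
G4: fails — world a has no successor.
Valid on: G1, G2, G3.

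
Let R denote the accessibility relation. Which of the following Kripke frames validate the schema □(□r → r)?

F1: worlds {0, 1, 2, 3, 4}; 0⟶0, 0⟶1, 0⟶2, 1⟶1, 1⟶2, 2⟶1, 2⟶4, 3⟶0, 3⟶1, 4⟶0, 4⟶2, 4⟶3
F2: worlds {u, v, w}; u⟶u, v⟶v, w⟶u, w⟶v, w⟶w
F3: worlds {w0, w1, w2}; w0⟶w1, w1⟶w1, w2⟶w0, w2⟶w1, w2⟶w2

F2

Frame correspondent (Sahlqvist): ∀x ∀y (Rxy → Ryy) — i.e. shift-reflexivity.
F1: fails — R02 but not R22.
F2: satisfies the condition.
F3: fails — Rw2w0 but not Rw0w0.
Valid on: F2.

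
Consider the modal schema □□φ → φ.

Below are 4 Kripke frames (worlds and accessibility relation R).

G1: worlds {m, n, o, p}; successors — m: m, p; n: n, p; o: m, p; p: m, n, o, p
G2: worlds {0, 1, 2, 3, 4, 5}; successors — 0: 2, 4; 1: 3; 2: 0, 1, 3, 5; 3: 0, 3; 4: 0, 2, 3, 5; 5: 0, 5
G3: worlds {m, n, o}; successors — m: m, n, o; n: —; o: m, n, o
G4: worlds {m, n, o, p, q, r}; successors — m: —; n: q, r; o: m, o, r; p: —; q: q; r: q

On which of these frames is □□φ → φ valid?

G1

Frame correspondent (Sahlqvist): ∀x ∃w (xR²w ∧ x = w) — i.e. a generalized confluence (Geach) condition.
G1: holds.
G2: fails — at 1 but no w with 1R²w and 1=w.
G3: fails — at n but no w with nR²w and n=w.
G4: fails — at m but no w with mR²w and m=w.
Valid on: G1.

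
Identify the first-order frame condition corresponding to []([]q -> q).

Suppose □(□q→q) is valid. Take Rxy and set V(q)={w : Ryw}. Then at y, □q holds; since □(□q→q) at x, □q→q at y, so q at y, i.e. Ryy.
Conversely, any frame satisfying forall x forall y (Rxy -> Ryy) validates the schema.
Frame condition: forall x forall y (Rxy -> Ryy).

Shift-reflexivity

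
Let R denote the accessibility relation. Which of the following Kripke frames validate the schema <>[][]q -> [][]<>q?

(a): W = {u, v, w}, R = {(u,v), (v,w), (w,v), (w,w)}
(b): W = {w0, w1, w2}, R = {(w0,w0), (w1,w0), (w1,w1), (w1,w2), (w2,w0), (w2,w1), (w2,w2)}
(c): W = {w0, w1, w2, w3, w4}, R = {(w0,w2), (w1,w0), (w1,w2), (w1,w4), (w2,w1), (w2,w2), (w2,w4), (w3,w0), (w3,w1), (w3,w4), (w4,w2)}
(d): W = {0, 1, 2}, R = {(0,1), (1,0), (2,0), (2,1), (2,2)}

(a), (b), (c)

Frame correspondent (Sahlqvist): forall x forall y forall z ((xRy & x R^2 z) -> exists w (y R^2 w & zRw)) — i.e. a generalized confluence (Geach) condition.
(a): ✓.
(b): ✓.
(c): ✓.
(d): fails — 2R0, 2R²0 but no w with 0R²w and 0Rw.
Valid on: (a), (b), (c).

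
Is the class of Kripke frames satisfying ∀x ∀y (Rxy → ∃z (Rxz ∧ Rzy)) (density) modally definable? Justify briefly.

This is a Sahlqvist condition; the C4 axiom □□p → □p defines it.
Suppose □□p→□p is valid. Take Rxy and set V(p)={w : xR²w}. Then □□p at x, so □p at x, so p at y, i.e. ∃z(Rxz∧Rzy).

Definable; □□p → □p defines it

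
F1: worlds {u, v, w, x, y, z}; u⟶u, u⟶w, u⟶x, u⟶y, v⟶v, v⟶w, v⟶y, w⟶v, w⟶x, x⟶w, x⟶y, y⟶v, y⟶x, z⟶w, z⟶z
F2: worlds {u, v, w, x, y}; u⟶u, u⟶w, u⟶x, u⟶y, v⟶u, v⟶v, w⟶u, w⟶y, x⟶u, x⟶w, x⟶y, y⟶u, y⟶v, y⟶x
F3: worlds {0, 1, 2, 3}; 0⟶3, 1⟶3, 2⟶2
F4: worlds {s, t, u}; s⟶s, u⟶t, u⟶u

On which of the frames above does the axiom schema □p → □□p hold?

F3, F4

Frame correspondent (Sahlqvist): ∀x ∀y ∀z (Rxy ∧ Ryz → Rxz) — i.e. transitivity.
F1: fails — Rxw and Rwx but not Rxx.
F2: fails — Ryx and Rxw but not Ryw.
F3: ✓.
F4: ✓.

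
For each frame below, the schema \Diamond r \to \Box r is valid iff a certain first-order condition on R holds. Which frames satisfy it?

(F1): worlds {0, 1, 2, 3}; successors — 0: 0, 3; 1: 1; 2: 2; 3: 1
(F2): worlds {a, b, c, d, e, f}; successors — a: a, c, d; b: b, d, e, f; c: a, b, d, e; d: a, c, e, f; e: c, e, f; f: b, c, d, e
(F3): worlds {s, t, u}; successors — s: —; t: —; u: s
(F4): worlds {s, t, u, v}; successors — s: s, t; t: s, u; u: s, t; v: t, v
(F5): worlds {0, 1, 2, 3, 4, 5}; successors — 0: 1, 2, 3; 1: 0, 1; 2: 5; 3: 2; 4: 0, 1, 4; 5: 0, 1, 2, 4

Frame correspondent (Sahlqvist): \forall x \forall y \forall z (Rxy \wedge Rxz \to y = z) — i.e. partial functionality.
(F1): fails — 0 sees both 0 and 3.
(F2): fails — a sees both a and c.
(F3): ✓.
(F4): fails — s sees both s and t.
(F5): fails — 0 sees both 1 and 2.

(F3)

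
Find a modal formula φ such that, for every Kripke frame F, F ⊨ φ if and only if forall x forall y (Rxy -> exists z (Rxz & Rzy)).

□□q → □q

A defining formula is □□q → □q (the C4 axiom).
Suppose □□q→□q is valid. Take Rxy and set V(q)={w : xR²w}. Then □□q at x, so □q at x, so q at y, i.e. ∃z(Rxz∧Rzy).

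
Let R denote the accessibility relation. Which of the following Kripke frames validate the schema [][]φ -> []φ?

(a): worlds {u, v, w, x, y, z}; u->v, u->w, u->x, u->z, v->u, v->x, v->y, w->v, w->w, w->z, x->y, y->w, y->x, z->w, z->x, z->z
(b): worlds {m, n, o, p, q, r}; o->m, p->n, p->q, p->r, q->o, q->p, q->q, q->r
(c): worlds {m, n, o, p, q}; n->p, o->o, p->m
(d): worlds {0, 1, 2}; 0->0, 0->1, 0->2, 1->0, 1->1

(d)

Frame correspondent (Sahlqvist): forall x forall y (Rxy -> exists z (Rxz & Rzy)) — i.e. density.
(a): fails — Ryx but no t with Ryt and Rtx.
(b): fails — Rom but no z with Roz and Rzm.
(c): fails — Rnp but no z with Rnz and Rzp.
(d): satisfies the condition.
Valid on: (d).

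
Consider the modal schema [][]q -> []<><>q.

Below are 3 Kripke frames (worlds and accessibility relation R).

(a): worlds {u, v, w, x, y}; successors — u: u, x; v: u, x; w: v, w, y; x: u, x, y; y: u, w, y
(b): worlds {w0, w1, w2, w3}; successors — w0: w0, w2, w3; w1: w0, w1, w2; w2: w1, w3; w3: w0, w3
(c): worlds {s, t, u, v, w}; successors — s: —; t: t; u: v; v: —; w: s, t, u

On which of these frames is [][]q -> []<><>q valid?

Frame correspondent (Sahlqvist): forall x forall z (xRz -> exists w (x R^2 w & z R^2 w)) — i.e. a generalized confluence (Geach) condition.
(a): holds.
(b): holds.
(c): fails — uRv but no w* with uR²w* and vR²w*.

(a), (b)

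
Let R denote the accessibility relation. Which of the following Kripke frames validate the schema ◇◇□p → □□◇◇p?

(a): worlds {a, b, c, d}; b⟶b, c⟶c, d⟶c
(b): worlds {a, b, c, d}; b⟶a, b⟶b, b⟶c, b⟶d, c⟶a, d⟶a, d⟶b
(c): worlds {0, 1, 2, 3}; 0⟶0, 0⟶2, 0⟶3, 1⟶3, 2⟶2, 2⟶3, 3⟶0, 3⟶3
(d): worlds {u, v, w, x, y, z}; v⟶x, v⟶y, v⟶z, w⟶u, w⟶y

This is the axiom for a generalized confluence (Geach) condition; its first-order frame correspondent is ∀x ∀y ∀z ((xR²y ∧ xR²z) → ∃w (yRw ∧ zR²w)).
(a): condition met.
(b): fails — bR²a, bR²a but no w with aRw and aR²w.
(c): condition met.
(d): condition met.
Valid on: (a), (c), (d).

(a), (c), (d)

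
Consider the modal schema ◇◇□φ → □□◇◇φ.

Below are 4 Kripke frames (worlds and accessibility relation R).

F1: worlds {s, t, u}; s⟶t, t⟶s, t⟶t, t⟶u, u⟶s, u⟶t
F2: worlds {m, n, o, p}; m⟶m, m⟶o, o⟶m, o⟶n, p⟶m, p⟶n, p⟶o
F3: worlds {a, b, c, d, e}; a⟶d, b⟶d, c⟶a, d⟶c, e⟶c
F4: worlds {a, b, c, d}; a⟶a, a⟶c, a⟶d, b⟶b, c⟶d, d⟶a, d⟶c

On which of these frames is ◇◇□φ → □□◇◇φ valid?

F1

Frame correspondent (Sahlqvist): ∀x ∀y ∀z ((xR²y ∧ xR²z) → ∃w (yRw ∧ zR²w)) — i.e. a generalized confluence (Geach) condition.
F1: ✓.
F2: fails — mR²m, mR²n but no w with mRw and nR²w.
F3: fails — aR²c, aR²c but no w with cRw and cR²w.
F4: fails — aR²c, aR²c but no w with cRw and cR²w.
Valid on: F1.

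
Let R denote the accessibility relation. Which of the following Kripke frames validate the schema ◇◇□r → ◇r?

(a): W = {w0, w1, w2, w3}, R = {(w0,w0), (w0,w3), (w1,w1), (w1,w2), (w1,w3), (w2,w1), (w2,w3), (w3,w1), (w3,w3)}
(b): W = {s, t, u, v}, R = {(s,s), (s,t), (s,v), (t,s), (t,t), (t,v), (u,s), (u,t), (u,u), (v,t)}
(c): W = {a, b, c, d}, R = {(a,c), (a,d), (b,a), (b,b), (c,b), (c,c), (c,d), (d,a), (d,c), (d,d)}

The schema corresponds to a generalized confluence (Geach) condition: ∀x ∀y (xR²y → ∃w (yRw ∧ xRw)).
(a): condition met.
(b): condition met.
(c): fails — aR²b but no w with bRw and aRw.

(a), (b)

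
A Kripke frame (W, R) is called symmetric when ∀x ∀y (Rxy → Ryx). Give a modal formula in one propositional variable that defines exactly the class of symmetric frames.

This is symmetry; the standard corresponding axiom is B: ψ → □◇ψ.

ψ → □◇ψ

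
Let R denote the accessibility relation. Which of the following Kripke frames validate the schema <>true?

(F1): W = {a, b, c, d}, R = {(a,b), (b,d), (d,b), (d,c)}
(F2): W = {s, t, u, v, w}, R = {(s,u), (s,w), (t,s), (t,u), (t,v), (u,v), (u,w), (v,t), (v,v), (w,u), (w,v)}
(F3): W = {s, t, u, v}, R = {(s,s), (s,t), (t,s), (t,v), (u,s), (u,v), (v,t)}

(F2), (F3)

Frame correspondent (Sahlqvist): forall x exists y Rxy — i.e. seriality.
(F1): fails — world c has no successor.
(F2): condition met.
(F3): condition met.
Valid on: (F2), (F3).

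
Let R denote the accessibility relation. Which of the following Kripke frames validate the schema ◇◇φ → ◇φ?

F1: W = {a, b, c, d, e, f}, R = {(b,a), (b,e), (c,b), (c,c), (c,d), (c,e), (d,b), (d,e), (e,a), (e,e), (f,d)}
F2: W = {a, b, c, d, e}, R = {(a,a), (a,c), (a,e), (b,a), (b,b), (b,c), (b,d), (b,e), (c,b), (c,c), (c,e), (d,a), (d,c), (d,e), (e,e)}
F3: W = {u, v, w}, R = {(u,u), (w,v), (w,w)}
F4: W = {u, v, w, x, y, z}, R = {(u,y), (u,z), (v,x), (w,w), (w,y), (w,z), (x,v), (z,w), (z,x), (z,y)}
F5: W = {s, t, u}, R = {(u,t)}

Frame correspondent (Sahlqvist): ∀x ∀y ∀z (Rxy ∧ Ryz → Rxz) — i.e. transitivity.
F1: fails — Rfd and Rdb but not Rfb.
F2: fails — Rdc and Rcb but not Rdb.
F3: satisfies the condition.
F4: fails — Ruz and Rzx but not Rux.
F5: satisfies the condition.
Valid on: F3, F5.

F3, F5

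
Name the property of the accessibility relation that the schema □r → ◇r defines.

seriality: ∀x ∃y Rxy

Suppose □r→◇r is valid. At any x set V(r)=W. Then □r at x, so ◇r at x, so x has a successor.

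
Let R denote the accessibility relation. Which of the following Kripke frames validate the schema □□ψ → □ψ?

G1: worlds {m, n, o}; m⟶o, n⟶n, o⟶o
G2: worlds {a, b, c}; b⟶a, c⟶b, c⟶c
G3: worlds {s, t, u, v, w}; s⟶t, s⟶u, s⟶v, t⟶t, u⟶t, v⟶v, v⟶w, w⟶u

Frame correspondent (Sahlqvist): ∀x ∀y (Rxy → ∃z (Rxz ∧ Rzy)) — i.e. density.
G1: ✓.
G2: fails — Rba but no z with Rbz and Rza.
G3: fails — Rwu but no z with Rwz and Rzu.
Valid on: G1.

G1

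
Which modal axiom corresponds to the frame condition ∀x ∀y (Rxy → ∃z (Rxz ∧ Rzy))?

□□ψ → □ψ

This is density; the standard corresponding axiom is C4: □□ψ → □ψ.
Suppose □□ψ→□ψ is valid. Take Rxy and set V(ψ)={w : xR²w}. Then □□ψ at x, so □ψ at x, so ψ at y, i.e. ∃z(Rxz∧Rzy).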